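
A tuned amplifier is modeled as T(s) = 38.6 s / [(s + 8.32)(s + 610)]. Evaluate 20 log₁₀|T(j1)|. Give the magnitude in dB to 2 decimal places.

-42.44 dB

|j1| = 1
|j1 + 8.32| = √(1² + 8.32²) = 8.38
|j1 + 610| = √(1² + 610²) = 610
|T(j1)| = 38.6 × 1 / (8.38 × 610) = 0.0075513
20 log₁₀(0.0075513) = -42.440 dB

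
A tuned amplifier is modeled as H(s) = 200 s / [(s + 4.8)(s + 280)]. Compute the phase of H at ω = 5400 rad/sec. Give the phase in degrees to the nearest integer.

∠(j5400) = 90.00°
∠(j5400 + 4.8) = arctan(5400/4.8) = 89.95°
∠(j5400 + 280) = arctan(5400/280) = 87.03°
∠H(j5400) = 90.00° − (89.95° + 87.03°) = -86.98°

-87 deg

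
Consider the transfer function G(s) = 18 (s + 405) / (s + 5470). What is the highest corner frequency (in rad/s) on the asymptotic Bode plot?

Break frequencies occur at each pole and zero magnitude: 405 rad/s, 5470 rad/s.
The highest is 5470 rad/s.

5470 rad/s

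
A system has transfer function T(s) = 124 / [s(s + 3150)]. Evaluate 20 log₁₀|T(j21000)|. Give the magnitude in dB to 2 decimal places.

-131.12 dB

|j21000 + 3150| = √(21000² + 3150²) = 2.123e+04
|j21000| = 2.1e+04
|T(j21000)| = 124 / (2.123e+04 × 2.1e+04) = 2.7807e-07
20 log₁₀(2.7807e-07) = -131.117 dB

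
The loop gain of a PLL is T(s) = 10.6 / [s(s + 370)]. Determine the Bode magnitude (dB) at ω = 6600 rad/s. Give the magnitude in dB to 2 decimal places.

-132.29 dB

|j6600 + 370| = √(6600² + 370²) = 6610
|j6600| = 6600
|T(j6600)| = 10.6 / (6610 × 6600) = 2.4296e-07
20 log₁₀(2.4296e-07) = -132.289 dB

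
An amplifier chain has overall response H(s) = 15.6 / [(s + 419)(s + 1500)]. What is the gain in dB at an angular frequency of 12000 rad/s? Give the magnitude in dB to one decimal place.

|j12000 + 419| = √(12000² + 419²) = 1.201e+04
|j12000 + 1500| = √(12000² + 1500²) = 1.209e+04
|H(j12000)| = 15.6 / (1.201e+04 × 1.209e+04) = 1.0743e-07
20 log₁₀(1.0743e-07) = -139.38 dB

-139.4 dB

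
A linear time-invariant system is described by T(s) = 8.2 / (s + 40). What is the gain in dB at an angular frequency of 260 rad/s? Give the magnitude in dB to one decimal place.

-30.1 dB

|j260 + 40| = √(260² + 40²) = 263.1
|T(j260)| = 8.2 / 263.1 = 0.031172
20 log₁₀(0.031172) = -30.12 dB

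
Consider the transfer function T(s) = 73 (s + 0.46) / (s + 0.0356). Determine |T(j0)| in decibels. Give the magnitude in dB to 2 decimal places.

T(0) = 73 × 0.46 / 0.0356 = 943.26
20 log₁₀(943.26) = 59.493 dB

59.49 dB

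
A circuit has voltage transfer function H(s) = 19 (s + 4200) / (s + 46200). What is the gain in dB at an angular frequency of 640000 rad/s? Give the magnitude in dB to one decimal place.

|j640000 + 4200| = √(640000² + 4200²) = 6.4e+05
|j640000 + 46200| = √(640000² + 46200²) = 6.417e+05
|H(j640000)| = 19 × 6.4e+05 / 6.417e+05 = 18.951
20 log₁₀(18.951) = 25.55 dB

25.6 dB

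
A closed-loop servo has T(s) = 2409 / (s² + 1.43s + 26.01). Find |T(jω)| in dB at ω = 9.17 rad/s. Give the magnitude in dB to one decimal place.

|(j9.17)² + 1.43(j9.17) + 26.01| = |-58.079 + j13.113| = 59.54
|T(j9.17)| = 2409 / 59.54 = 40.46
20 log₁₀(40.46) = 32.14 dB

32.1 dB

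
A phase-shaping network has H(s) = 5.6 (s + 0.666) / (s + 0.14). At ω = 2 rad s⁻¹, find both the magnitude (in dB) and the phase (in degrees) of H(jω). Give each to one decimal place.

|j2 + 0.666| = √(2² + 0.666²) = 2.108
|j2 + 0.14| = √(2² + 0.14²) = 2.005
|H(j2)| = 5.6 × 2.108 / 2.005 = 5.8879
20 log₁₀(5.8879) = 15.40 dB
∠(j2 + 0.666) = arctan(2/0.666) = 71.58°
∠(j2 + 0.14) = arctan(2/0.14) = 86.00°
∠H(j2) = 71.58° − 86.00° = -14.41°

|H| = 15.4 dB, ∠H = -14.4°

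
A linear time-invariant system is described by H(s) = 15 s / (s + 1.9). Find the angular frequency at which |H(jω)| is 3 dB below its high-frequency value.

For a single-pole high-pass, the −3 dB point is at the pole: ω = 1.9 rad/s.

1.9 rad/s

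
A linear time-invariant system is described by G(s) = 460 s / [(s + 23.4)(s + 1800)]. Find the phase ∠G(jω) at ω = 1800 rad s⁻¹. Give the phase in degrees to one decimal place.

∠(j1800) = 90.00°
∠(j1800 + 23.4) = arctan(1800/23.4) = 89.26°
∠(j1800 + 1800) = arctan(1800/1800) = 45.00°
∠G(j1800) = 90.00° − (89.26° + 45.00°) = -44.26°

-44.3°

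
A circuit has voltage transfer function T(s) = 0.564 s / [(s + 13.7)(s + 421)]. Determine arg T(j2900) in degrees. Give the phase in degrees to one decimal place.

∠(j2900) = 90.00°
∠(j2900 + 13.7) = arctan(2900/13.7) = 89.73°
∠(j2900 + 421) = arctan(2900/421) = 81.74°
∠T(j2900) = 90.00° − (89.73° + 81.74°) = -81.47°

-81.5°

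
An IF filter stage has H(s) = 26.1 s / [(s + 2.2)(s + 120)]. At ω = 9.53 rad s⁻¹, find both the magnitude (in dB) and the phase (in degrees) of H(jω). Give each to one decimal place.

|H| = -13.5 dB, ∠H = 8.5 deg

|j9.53| = 9.53
|j9.53 + 2.2| = √(9.53² + 2.2²) = 9.781
|j9.53 + 120| = √(9.53² + 120²) = 120.4
|H(j9.53)| = 26.1 × 9.53 / (9.781 × 120.4) = 0.21126
20 log₁₀(0.21126) = -13.50 dB
∠(j9.53) = 90.00°
∠(j9.53 + 2.2) = arctan(9.53/2.2) = 77.00°
∠(j9.53 + 120) = arctan(9.53/120) = 4.54°
∠H(j9.53) = 90.00° − (77.00° + 4.54°) = 8.46°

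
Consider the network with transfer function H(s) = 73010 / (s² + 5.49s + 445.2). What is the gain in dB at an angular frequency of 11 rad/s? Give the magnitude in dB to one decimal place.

46.9 dB

|(j11)² + 5.49(j11) + 445.2| = |324.2 + j60.39| = 329.8
|H(j11)| = 73010 / 329.8 = 221.39
20 log₁₀(221.39) = 46.90 dB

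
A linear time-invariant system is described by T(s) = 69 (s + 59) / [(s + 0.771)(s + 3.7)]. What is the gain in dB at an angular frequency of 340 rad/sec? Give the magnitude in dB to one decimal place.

-13.7 dB

|j340 + 59| = √(340² + 59²) = 345.1
|j340 + 0.771| = √(340² + 0.771²) = 340
|j340 + 3.7| = √(340² + 3.7²) = 340
|T(j340)| = 69 × 345.1 / (340 × 340) = 0.20596
20 log₁₀(0.20596) = -13.72 dB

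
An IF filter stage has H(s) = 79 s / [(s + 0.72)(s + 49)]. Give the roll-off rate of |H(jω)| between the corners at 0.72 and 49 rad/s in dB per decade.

0 dB/decade

In this band the factors already past their corner are: 1 differentiator zero, pole at 0.72; net slope = 0 dB/decade.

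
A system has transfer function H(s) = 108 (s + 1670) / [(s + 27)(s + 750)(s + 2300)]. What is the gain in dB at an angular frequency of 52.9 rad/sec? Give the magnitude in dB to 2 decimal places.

|j52.9 + 1670| = √(52.9² + 1670²) = 1671
|j52.9 + 27| = √(52.9² + 27²) = 59.39
|j52.9 + 750| = √(52.9² + 750²) = 751.9
|j52.9 + 2300| = √(52.9² + 2300²) = 2301
|H(j52.9)| = 108 × 1671 / (59.39 × 751.9 × 2301) = 0.0017565
20 log₁₀(0.0017565) = -55.107 dB

-55.11 dB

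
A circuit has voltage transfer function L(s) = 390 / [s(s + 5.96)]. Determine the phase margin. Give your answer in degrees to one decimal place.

Gain crossover: |L(jω)| = 1 at ω ≈ 19.3 rad s⁻¹.
∠L(j19.3) = −90° − arctan(19.3/5.96) ≈ -162.84°
PM = 180° + (-162.84°) = 17.16°

17.2 deg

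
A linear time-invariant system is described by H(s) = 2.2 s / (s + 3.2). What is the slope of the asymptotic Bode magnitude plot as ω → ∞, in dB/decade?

With 1 zero and 1 pole, the high-frequency asymptotic slope is 20 × (1 − 1) = 0 dB/decade.

0 dB/decade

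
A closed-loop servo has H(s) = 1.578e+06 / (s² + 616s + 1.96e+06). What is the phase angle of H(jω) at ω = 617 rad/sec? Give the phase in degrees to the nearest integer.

-14 deg

∠[(j617)² + 616(j617) + 1.96e+06] = ∠[1.5793e+06 + j3.8007e+05] = 13.53°
∠H(j617) = −13.53° = -13.53°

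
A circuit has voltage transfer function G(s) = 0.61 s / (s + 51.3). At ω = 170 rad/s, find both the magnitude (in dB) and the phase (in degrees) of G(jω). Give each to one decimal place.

|j170| = 170
|j170 + 51.3| = √(170² + 51.3²) = 177.6
|G(j170)| = 0.61 × 170 / 177.6 = 0.58399
20 log₁₀(0.58399) = -4.67 dB
∠(j170) = 90.00°
∠(j170 + 51.3) = arctan(170/51.3) = 73.21°
∠G(j170) = 90.00° − 73.21° = 16.79°

|G| = -4.7 dB, ∠G = 16.8°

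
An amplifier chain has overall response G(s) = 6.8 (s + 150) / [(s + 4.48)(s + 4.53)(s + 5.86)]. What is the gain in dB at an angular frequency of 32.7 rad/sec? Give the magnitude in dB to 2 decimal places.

-30.80 dB

|j32.7 + 150| = √(32.7² + 150²) = 153.5
|j32.7 + 4.48| = √(32.7² + 4.48²) = 33.01
|j32.7 + 4.53| = √(32.7² + 4.53²) = 33.01
|j32.7 + 5.86| = √(32.7² + 5.86²) = 33.22
|G(j32.7)| = 6.8 × 153.5 / (33.01 × 33.01 × 33.22) = 0.028841
20 log₁₀(0.028841) = -30.800 dB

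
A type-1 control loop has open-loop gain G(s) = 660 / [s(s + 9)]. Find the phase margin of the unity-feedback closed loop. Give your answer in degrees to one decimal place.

19.9 deg

Gain crossover: |G(jω)| = 1 at ω ≈ 24.9 rad/sec.
∠G(j24.9) = −90° − arctan(24.9/9) ≈ -160.14°
PM = 180° + (-160.14°) = 19.86°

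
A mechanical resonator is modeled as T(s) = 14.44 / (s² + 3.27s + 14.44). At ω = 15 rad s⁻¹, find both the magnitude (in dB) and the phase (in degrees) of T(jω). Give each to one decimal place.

|T| = -23.5 dB, ∠T = -166.9 deg

|(j15)² + 3.27(j15) + 14.44| = |-210.56 + j49.05| = 216.2
|T(j15)| = 14.44 / 216.2 = 0.066791
20 log₁₀(0.066791) = -23.51 dB
∠[(j15)² + 3.27(j15) + 14.44] = ∠[-210.56 + j49.05] = 166.89°
∠T(j15) = −166.89° = -166.89°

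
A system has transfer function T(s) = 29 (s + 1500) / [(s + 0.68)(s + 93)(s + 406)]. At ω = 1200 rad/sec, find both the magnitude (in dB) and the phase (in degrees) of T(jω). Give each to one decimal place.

|j1200 + 1500| = √(1200² + 1500²) = 1921
|j1200 + 0.68| = √(1200² + 0.68²) = 1200
|j1200 + 93| = √(1200² + 93²) = 1204
|j1200 + 406| = √(1200² + 406²) = 1267
|T(j1200)| = 29 × 1921 / (1200 × 1204 × 1267) = 3.0446e-05
20 log₁₀(3.0446e-05) = -90.33 dB
∠(j1200 + 1500) = arctan(1200/1500) = 38.66°
∠(j1200 + 0.68) = arctan(1200/0.68) = 89.97°
∠(j1200 + 93) = arctan(1200/93) = 85.57°
∠(j1200 + 406) = arctan(1200/406) = 71.31°
∠T(j1200) = 38.66° − (89.97° + 85.57° + 71.31°) = -208.18°

|T| = -90.3 dB, ∠T = -208.2°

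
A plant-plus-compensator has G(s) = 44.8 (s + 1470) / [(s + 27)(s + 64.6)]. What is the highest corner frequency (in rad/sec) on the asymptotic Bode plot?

Break frequencies occur at each pole and zero magnitude: 27 rad/sec, 64.6 rad/sec, 1470 rad/sec.
The highest is 1470 rad/sec.

1470 rad/sec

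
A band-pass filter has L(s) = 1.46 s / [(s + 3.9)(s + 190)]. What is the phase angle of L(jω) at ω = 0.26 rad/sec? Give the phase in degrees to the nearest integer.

∠(j0.26) = 90.00°
∠(j0.26 + 3.9) = arctan(0.26/3.9) = 3.81°
∠(j0.26 + 190) = arctan(0.26/190) = 0.08°
∠L(j0.26) = 90.00° − (3.81° + 0.08°) = 86.11°

86°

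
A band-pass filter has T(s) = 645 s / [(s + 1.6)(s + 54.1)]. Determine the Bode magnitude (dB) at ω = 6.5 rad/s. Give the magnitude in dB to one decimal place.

21.2 dB

|j6.5| = 6.5
|j6.5 + 1.6| = √(6.5² + 1.6²) = 6.694
|j6.5 + 54.1| = √(6.5² + 54.1²) = 54.49
|T(j6.5)| = 645 × 6.5 / (6.694 × 54.49) = 11.494
20 log₁₀(11.494) = 21.21 dB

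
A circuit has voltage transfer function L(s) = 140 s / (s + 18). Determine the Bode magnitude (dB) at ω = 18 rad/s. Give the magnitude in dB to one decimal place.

|j18| = 18
|j18 + 18| = √(18² + 18²) = 25.46
|L(j18)| = 140 × 18 / 25.46 = 98.995
20 log₁₀(98.995) = 39.91 dB

39.9 dB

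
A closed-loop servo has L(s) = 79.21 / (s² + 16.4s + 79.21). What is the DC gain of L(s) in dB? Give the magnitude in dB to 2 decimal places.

L(0) = 79.21 / 79.21 = 1
20 log₁₀(1) = 0.000 dB

0.00 dB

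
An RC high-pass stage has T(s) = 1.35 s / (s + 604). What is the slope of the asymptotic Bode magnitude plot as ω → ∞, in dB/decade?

With 1 zero and 1 pole, the high-frequency asymptotic slope is 20 × (1 − 1) = 0 dB/decade.

0 dB/decade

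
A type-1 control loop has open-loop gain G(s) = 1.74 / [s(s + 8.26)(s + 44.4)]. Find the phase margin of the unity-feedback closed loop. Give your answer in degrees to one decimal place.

Gain crossover: |G(jω)| = 1 at ω ≈ 0.00474 rad s⁻¹.
∠G(j0.00474) = −90° − arctan(0.00474/8.26) − arctan(0.00474/44.4) ≈ -90.04°
PM = 180° + (-90.04°) = 89.96°

90.0 deg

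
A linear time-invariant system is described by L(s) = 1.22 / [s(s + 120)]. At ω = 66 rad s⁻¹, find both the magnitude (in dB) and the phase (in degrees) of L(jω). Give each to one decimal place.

|L| = -77.4 dB, ∠L = -118.8°

|j66 + 120| = √(66² + 120²) = 137
|j66| = 66
|L(j66)| = 1.22 / (137 × 66) = 0.00013497
20 log₁₀(0.00013497) = -77.40 dB
∠(j66 + 120) = arctan(66/120) = 28.81°
∠(j66) = 90.00°
∠L(j66) = − (28.81° + 90.00°) = -118.81°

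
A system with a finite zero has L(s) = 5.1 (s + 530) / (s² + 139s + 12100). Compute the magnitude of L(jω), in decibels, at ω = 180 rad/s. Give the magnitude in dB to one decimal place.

|j180 + 530| = √(180² + 530²) = 559.7
|(j180)² + 139(j180) + 12100| = |-20300 + j25020| = 3.222e+04
|L(j180)| = 5.1 × 559.7 / 3.222e+04 = 0.0886
20 log₁₀(0.0886) = -21.05 dB

-21.1 dB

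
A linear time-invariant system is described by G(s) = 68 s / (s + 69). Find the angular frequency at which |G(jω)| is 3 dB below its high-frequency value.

For a single-pole high-pass, the −3 dB point is at the pole: ω = 69 rad/sec.

69 rad/sec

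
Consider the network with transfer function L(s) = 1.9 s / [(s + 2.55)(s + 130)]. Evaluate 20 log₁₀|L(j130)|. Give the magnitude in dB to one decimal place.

|j130| = 130
|j130 + 2.55| = √(130² + 2.55²) = 130
|j130 + 130| = √(130² + 130²) = 183.8
|L(j130)| = 1.9 × 130 / (130 × 183.8) = 0.010333
20 log₁₀(0.010333) = -39.72 dB

-39.7 dB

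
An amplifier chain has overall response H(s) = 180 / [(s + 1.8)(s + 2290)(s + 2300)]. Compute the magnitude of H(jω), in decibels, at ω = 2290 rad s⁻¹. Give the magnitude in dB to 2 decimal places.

|j2290 + 1.8| = √(2290² + 1.8²) = 2290
|j2290 + 2290| = √(2290² + 2290²) = 3239
|j2290 + 2300| = √(2290² + 2300²) = 3246
|H(j2290)| = 180 / (2290 × 3239 × 3246) = 7.478e-09
20 log₁₀(7.478e-09) = -162.524 dB

-162.52 dB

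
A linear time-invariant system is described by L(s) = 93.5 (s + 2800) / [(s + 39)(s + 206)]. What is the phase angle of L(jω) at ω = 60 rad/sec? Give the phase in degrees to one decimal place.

∠(j60 + 2800) = arctan(60/2800) = 1.23°
∠(j60 + 39) = arctan(60/39) = 56.98°
∠(j60 + 206) = arctan(60/206) = 16.24°
∠L(j60) = 1.23° − (56.98° + 16.24°) = -71.99°

-72.0°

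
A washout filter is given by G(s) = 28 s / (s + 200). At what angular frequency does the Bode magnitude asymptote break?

The single real pole at s = −200 gives a corner at ω = 200 rad/s.

200 rad/s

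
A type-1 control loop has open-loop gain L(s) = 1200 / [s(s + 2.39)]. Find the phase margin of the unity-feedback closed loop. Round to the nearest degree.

Gain crossover: |L(jω)| = 1 at ω ≈ 34.6 rad/sec.
∠L(j34.6) = −90° − arctan(34.6/2.39) ≈ -176.05°
PM = 180° + (-176.05°) = 3.95°

4°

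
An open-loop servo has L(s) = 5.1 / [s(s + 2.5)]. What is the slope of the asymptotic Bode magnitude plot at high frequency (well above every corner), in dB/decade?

With 0 zeros and 2 poles, the high-frequency asymptotic slope is 20 × (0 − 2) = -40 dB/decade.

-40 dB/decade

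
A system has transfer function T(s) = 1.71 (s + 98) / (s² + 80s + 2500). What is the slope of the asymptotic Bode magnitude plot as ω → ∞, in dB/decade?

-20 dB/decade

With 1 zero and 2 poles, the high-frequency asymptotic slope is 20 × (1 − 2) = -20 dB/decade.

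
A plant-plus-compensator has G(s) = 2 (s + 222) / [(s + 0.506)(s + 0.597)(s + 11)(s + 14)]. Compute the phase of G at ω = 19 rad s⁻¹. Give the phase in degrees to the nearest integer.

∠(j19 + 222) = arctan(19/222) = 4.89°
∠(j19 + 0.506) = arctan(19/0.506) = 88.47°
∠(j19 + 0.597) = arctan(19/0.597) = 88.20°
∠(j19 + 11) = arctan(19/11) = 59.93°
∠(j19 + 14) = arctan(19/14) = 53.62°
∠G(j19) = 4.89° − (88.47° + 88.20° + 59.93° + 53.62°) = -285.33°

-285°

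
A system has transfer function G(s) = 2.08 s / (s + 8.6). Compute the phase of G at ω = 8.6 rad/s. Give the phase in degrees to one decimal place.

45.0°

∠(j8.6) = 90.00°
∠(j8.6 + 8.6) = arctan(8.6/8.6) = 45.00°
∠G(j8.6) = 90.00° − 45.00° = 45.00°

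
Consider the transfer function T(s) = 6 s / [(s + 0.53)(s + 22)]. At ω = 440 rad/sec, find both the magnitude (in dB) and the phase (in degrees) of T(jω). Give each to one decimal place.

|j440| = 440
|j440 + 0.53| = √(440² + 0.53²) = 440
|j440 + 22| = √(440² + 22²) = 440.5
|T(j440)| = 6 × 440 / (440 × 440.5) = 0.013619
20 log₁₀(0.013619) = -37.32 dB
∠(j440) = 90.00°
∠(j440 + 0.53) = arctan(440/0.53) = 89.93°
∠(j440 + 22) = arctan(440/22) = 87.14°
∠T(j440) = 90.00° − (89.93° + 87.14°) = -87.07°

|T| = -37.3 dB, ∠T = -87.1°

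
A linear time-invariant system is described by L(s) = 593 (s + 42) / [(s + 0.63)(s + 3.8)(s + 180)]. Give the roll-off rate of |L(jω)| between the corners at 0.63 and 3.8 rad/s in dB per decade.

In this band the factors already past their corner are: pole at 0.63; net slope = -20 dB/decade.

-20 dB/decade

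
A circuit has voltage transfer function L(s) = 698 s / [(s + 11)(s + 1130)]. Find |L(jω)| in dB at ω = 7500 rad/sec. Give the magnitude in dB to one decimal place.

|j7500| = 7500
|j7500 + 11| = √(7500² + 11²) = 7500
|j7500 + 1130| = √(7500² + 1130²) = 7585
|L(j7500)| = 698 × 7500 / (7500 × 7585) = 0.092028
20 log₁₀(0.092028) = -20.72 dB

-20.7 dB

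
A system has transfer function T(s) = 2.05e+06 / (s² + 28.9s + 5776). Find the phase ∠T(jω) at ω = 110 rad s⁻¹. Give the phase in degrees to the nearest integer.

∠[(j110)² + 28.9(j110) + 5776] = ∠[-6324 + j3179] = 153.31°
∠T(j110) = −153.31° = -153.31°

-153°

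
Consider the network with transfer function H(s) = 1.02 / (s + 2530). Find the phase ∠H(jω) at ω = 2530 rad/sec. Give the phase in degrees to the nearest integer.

-45°

∠(j2530 + 2530) = arctan(2530/2530) = 45.00°
∠H(j2530) = −45.00° = -45.00°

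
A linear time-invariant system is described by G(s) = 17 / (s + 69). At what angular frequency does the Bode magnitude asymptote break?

69 rad/s

The single real pole at s = −69 gives a corner at ω = 69 rad/s.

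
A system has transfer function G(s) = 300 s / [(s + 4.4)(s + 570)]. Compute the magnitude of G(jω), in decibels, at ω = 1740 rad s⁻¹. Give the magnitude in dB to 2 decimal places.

-15.71 dB

|j1740| = 1740
|j1740 + 4.4| = √(1740² + 4.4²) = 1740
|j1740 + 570| = √(1740² + 570²) = 1831
|G(j1740)| = 300 × 1740 / (1740 × 1831) = 0.16385
20 log₁₀(0.16385) = -15.711 dB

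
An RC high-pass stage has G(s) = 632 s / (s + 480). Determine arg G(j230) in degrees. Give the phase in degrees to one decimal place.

64.4°

∠(j230) = 90.00°
∠(j230 + 480) = arctan(230/480) = 25.60°
∠G(j230) = 90.00° − 25.60° = 64.40°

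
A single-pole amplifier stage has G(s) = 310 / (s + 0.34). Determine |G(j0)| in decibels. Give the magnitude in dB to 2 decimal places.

G(0) = 310 / 0.34 = 911.76
20 log₁₀(911.76) = 59.198 dB

59.20 dB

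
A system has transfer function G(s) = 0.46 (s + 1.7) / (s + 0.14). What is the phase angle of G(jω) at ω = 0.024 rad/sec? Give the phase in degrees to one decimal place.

-8.9°

∠(j0.024 + 1.7) = arctan(0.024/1.7) = 0.81°
∠(j0.024 + 0.14) = arctan(0.024/0.14) = 9.73°
∠G(j0.024) = 0.81° − 9.73° = -8.92°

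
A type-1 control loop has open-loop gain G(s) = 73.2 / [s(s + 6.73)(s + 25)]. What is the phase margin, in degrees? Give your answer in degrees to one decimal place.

85.3 deg

Gain crossover: |G(jω)| = 1 at ω ≈ 0.434 rad/s.
∠G(j0.434) = −90° − arctan(0.434/6.73) − arctan(0.434/25) ≈ -94.69°
PM = 180° + (-94.69°) = 85.31°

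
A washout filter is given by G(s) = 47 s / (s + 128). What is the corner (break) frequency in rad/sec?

The single real pole at s = −128 gives a corner at ω = 128 rad/sec.

128 rad/sec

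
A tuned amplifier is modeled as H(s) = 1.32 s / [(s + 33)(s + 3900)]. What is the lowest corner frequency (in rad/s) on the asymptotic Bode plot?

Break frequencies occur at each pole and zero magnitude: 33 rad/s, 3900 rad/s.
The lowest is 33 rad/s.

33 rad/s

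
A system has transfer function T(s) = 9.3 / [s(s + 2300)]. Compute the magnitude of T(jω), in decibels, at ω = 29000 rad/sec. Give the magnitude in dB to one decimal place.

-159.2 dB

|j29000 + 2300| = √(29000² + 2300²) = 2.909e+04
|j29000| = 2.9e+04
|T(j29000)| = 9.3 / (2.909e+04 × 2.9e+04) = 1.1024e-08
20 log₁₀(1.1024e-08) = -159.15 dB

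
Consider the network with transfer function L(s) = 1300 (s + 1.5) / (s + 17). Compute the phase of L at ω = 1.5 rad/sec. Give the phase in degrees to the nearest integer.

40°

∠(j1.5 + 1.5) = arctan(1.5/1.5) = 45.00°
∠(j1.5 + 17) = arctan(1.5/17) = 5.04°
∠L(j1.5) = 45.00° − 5.04° = 39.96°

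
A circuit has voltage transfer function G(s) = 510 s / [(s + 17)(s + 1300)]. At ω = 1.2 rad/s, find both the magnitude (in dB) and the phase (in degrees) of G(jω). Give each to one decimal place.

|G| = -31.2 dB, ∠G = 85.9°

|j1.2| = 1.2
|j1.2 + 17| = √(1.2² + 17²) = 17.04
|j1.2 + 1300| = √(1.2² + 1300²) = 1300
|G(j1.2)| = 510 × 1.2 / (17.04 × 1300) = 0.027624
20 log₁₀(0.027624) = -31.17 dB
∠(j1.2) = 90.00°
∠(j1.2 + 17) = arctan(1.2/17) = 4.04°
∠(j1.2 + 1300) = arctan(1.2/1300) = 0.05°
∠G(j1.2) = 90.00° − (4.04° + 0.05°) = 85.91°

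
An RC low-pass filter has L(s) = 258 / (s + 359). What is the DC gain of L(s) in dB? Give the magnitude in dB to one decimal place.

L(0) = 258 / 359 = 0.71866
20 log₁₀(0.71866) = -2.87 dB

-2.9 dB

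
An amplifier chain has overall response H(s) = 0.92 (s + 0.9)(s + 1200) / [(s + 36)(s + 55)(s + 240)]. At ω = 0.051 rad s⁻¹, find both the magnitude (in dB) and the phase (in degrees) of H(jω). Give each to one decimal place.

|j0.051 + 0.9| = √(0.051² + 0.9²) = 0.9014
|j0.051 + 1200| = √(0.051² + 1200²) = 1200
|j0.051 + 36| = √(0.051² + 36²) = 36
|j0.051 + 55| = √(0.051² + 55²) = 55
|j0.051 + 240| = √(0.051² + 240²) = 240
|H(j0.051)| = 0.92 × 0.9014 × 1200 / (36 × 55 × 240) = 0.0020943
20 log₁₀(0.0020943) = -53.58 dB
∠(j0.051 + 0.9) = arctan(0.051/0.9) = 3.24°
∠(j0.051 + 1200) = arctan(0.051/1200) = 0.00°
∠(j0.051 + 36) = arctan(0.051/36) = 0.08°
∠(j0.051 + 55) = arctan(0.051/55) = 0.05°
∠(j0.051 + 240) = arctan(0.051/240) = 0.01°
∠H(j0.051) = 3.24° + 0.00° − (0.08° + 0.05° + 0.01°) = 3.10°

|H| = -53.6 dB, ∠H = 3.1 deg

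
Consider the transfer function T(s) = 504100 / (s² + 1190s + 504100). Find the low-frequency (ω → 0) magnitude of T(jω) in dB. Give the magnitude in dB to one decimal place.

0.0 dB

T(0) = 504100 / 504100 = 1
20 log₁₀(1) = 0.00 dB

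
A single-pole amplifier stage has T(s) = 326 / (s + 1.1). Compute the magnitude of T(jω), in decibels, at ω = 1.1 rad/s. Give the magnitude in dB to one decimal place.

46.4 dB

|j1.1 + 1.1| = √(1.1² + 1.1²) = 1.556
|T(j1.1)| = 326 / 1.556 = 209.56
20 log₁₀(209.56) = 46.43 dB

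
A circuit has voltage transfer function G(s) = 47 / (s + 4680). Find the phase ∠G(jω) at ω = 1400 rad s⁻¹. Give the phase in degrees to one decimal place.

∠(j1400 + 4680) = arctan(1400/4680) = 16.65°
∠G(j1400) = −16.65° = -16.65°

-16.7°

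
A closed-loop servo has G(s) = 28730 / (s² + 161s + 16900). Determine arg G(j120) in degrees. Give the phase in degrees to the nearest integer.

-83°

∠[(j120)² + 161(j120) + 16900] = ∠[2500 + j19320] = 82.63°
∠G(j120) = −82.63° = -82.63°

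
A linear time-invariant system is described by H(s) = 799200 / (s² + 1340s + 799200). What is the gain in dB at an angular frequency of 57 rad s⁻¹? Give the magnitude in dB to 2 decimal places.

-0.00 dB

|(j57)² + 1340(j57) + 799200| = |7.9595e+05 + j76380| = 7.996e+05
|H(j57)| = 799200 / 7.996e+05 = 0.99949
20 log₁₀(0.99949) = -0.004 dB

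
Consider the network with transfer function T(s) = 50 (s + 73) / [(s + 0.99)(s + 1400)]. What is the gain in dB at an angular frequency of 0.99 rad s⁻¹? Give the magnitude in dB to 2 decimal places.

|j0.99 + 73| = √(0.99² + 73²) = 73.01
|j0.99 + 0.99| = √(0.99² + 0.99²) = 1.4
|j0.99 + 1400| = √(0.99² + 1400²) = 1400
|T(j0.99)| = 50 × 73.01 / (1.4 × 1400) = 1.8623
20 log₁₀(1.8623) = 5.401 dB

5.40 dB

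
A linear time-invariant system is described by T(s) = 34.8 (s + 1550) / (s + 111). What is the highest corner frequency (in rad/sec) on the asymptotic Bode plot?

Break frequencies occur at each pole and zero magnitude: 111 rad/sec, 1550 rad/sec.
The highest is 1550 rad/sec.

1550 rad/sec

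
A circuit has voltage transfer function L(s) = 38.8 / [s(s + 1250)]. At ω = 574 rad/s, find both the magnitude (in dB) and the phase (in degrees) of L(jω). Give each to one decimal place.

|j574 + 1250| = √(574² + 1250²) = 1375
|j574| = 574
|L(j574)| = 38.8 / (1375 × 574) = 4.9143e-05
20 log₁₀(4.9143e-05) = -86.17 dB
∠(j574 + 1250) = arctan(574/1250) = 24.66°
∠(j574) = 90.00°
∠L(j574) = − (24.66° + 90.00°) = -114.66°

|L| = -86.2 dB, ∠L = -114.7°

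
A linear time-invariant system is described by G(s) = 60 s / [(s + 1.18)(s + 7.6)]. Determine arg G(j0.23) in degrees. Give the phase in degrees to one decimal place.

∠(j0.23) = 90.00°
∠(j0.23 + 1.18) = arctan(0.23/1.18) = 11.03°
∠(j0.23 + 7.6) = arctan(0.23/7.6) = 1.73°
∠G(j0.23) = 90.00° − (11.03° + 1.73°) = 77.24°

77.2 deg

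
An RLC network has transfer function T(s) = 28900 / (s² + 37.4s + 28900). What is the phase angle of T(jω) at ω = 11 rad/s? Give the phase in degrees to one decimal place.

-0.8 deg

∠[(j11)² + 37.4(j11) + 28900] = ∠[28779 + j411.4] = 0.82°
∠T(j11) = −0.82° = -0.82°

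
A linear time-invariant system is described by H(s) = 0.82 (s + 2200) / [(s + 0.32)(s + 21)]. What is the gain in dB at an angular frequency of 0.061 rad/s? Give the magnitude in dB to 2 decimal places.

|j0.061 + 2200| = √(0.061² + 2200²) = 2200
|j0.061 + 0.32| = √(0.061² + 0.32²) = 0.3258
|j0.061 + 21| = √(0.061² + 21²) = 21
|H(j0.061)| = 0.82 × 2200 / (0.3258 × 21) = 263.7
20 log₁₀(263.7) = 48.422 dB

48.42 dB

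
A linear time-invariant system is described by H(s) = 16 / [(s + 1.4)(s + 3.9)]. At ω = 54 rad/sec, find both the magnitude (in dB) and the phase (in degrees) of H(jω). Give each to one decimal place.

|j54 + 1.4| = √(54² + 1.4²) = 54.02
|j54 + 3.9| = √(54² + 3.9²) = 54.14
|H(j54)| = 16 / (54.02 × 54.14) = 0.0054709
20 log₁₀(0.0054709) = -45.24 dB
∠(j54 + 1.4) = arctan(54/1.4) = 88.51°
∠(j54 + 3.9) = arctan(54/3.9) = 85.87°
∠H(j54) = − (88.51° + 85.87°) = -174.38°

|H| = -45.2 dB, ∠H = -174.4 deg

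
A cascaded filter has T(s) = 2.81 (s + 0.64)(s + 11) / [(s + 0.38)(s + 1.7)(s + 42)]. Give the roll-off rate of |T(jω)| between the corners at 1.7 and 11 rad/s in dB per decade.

-20 dB/decade

In this band the factors already past their corner are: zero at 0.64, pole at 0.38, pole at 1.7; net slope = -20 dB/decade.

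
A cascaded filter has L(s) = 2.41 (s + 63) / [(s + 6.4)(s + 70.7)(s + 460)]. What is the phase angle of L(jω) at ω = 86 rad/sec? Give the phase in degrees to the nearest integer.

∠(j86 + 63) = arctan(86/63) = 53.78°
∠(j86 + 6.4) = arctan(86/6.4) = 85.74°
∠(j86 + 70.7) = arctan(86/70.7) = 50.58°
∠(j86 + 460) = arctan(86/460) = 10.59°
∠L(j86) = 53.78° − (85.74° + 50.58° + 10.59°) = -93.14°

-93°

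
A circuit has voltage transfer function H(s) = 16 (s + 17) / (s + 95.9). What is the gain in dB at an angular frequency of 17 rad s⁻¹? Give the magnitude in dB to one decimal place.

11.9 dB

|j17 + 17| = √(17² + 17²) = 24.04
|j17 + 95.9| = √(17² + 95.9²) = 97.4
|H(j17)| = 16 × 24.04 / 97.4 = 3.9495
20 log₁₀(3.9495) = 11.93 dB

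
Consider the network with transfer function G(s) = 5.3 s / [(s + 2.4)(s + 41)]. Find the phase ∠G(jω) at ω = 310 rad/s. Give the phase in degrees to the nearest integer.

∠(j310) = 90.00°
∠(j310 + 2.4) = arctan(310/2.4) = 89.56°
∠(j310 + 41) = arctan(310/41) = 82.47°
∠G(j310) = 90.00° − (89.56° + 82.47°) = -82.02°

-82°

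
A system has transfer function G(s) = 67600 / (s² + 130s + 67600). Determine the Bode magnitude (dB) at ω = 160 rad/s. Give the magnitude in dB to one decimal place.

3.2 dB

|(j160)² + 130(j160) + 67600| = |42000 + j20800| = 4.687e+04
|G(j160)| = 67600 / 4.687e+04 = 1.4423
20 log₁₀(1.4423) = 3.18 dB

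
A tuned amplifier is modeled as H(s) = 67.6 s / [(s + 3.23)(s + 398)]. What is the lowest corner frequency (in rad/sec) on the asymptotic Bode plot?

Break frequencies occur at each pole and zero magnitude: 3.23 rad/sec, 398 rad/sec.
The lowest is 3.23 rad/sec.

3.23 rad/sec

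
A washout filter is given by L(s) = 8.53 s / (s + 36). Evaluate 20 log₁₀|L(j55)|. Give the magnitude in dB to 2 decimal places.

|j55| = 55
|j55 + 36| = √(55² + 36²) = 65.73
|L(j55)| = 8.53 × 55 / 65.73 = 7.1371
20 log₁₀(7.1371) = 17.070 dB

17.07 dB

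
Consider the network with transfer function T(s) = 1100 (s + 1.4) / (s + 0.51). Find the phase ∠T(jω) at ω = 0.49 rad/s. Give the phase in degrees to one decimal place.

-24.6°

∠(j0.49 + 1.4) = arctan(0.49/1.4) = 19.29°
∠(j0.49 + 0.51) = arctan(0.49/0.51) = 43.85°
∠T(j0.49) = 19.29° − 43.85° = -24.56°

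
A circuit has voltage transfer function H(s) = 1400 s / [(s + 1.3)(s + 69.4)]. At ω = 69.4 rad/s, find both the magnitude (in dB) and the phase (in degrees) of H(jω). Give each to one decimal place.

|j69.4| = 69.4
|j69.4 + 1.3| = √(69.4² + 1.3²) = 69.41
|j69.4 + 69.4| = √(69.4² + 69.4²) = 98.15
|H(j69.4)| = 1400 × 69.4 / (69.41 × 98.15) = 14.262
20 log₁₀(14.262) = 23.08 dB
∠(j69.4) = 90.00°
∠(j69.4 + 1.3) = arctan(69.4/1.3) = 88.93°
∠(j69.4 + 69.4) = arctan(69.4/69.4) = 45.00°
∠H(j69.4) = 90.00° − (88.93° + 45.00°) = -43.93°

|H| = 23.1 dB, ∠H = -43.9°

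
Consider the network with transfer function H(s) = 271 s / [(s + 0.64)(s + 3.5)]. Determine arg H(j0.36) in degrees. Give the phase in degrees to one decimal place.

∠(j0.36) = 90.00°
∠(j0.36 + 0.64) = arctan(0.36/0.64) = 29.36°
∠(j0.36 + 3.5) = arctan(0.36/3.5) = 5.87°
∠H(j0.36) = 90.00° − (29.36° + 5.87°) = 54.77°

54.8°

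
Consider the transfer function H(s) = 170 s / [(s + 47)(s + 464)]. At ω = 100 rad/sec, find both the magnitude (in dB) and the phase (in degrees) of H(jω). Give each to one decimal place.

|H| = -9.8 dB, ∠H = 13.0°

|j100| = 100
|j100 + 47| = √(100² + 47²) = 110.5
|j100 + 464| = √(100² + 464²) = 474.7
|H(j100)| = 170 × 100 / (110.5 × 474.7) = 0.32414
20 log₁₀(0.32414) = -9.79 dB
∠(j100) = 90.00°
∠(j100 + 47) = arctan(100/47) = 64.83°
∠(j100 + 464) = arctan(100/464) = 12.16°
∠H(j100) = 90.00° − (64.83° + 12.16°) = 13.01°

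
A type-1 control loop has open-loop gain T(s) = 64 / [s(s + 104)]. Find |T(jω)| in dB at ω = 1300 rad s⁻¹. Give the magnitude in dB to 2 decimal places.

|j1300 + 104| = √(1300² + 104²) = 1304
|j1300| = 1300
|T(j1300)| = 64 / (1304 × 1300) = 3.7749e-05
20 log₁₀(3.7749e-05) = -88.462 dB

-88.46 dB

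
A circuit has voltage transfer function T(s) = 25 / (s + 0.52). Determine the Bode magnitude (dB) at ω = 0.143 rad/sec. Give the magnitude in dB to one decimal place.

33.3 dB

|j0.143 + 0.52| = √(0.143² + 0.52²) = 0.5393
|T(j0.143)| = 25 / 0.5393 = 46.356
20 log₁₀(46.356) = 33.32 dB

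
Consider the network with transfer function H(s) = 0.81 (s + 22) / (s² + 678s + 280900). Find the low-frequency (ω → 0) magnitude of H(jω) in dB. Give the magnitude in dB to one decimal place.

-84.0 dB

H(0) = 0.81 × 22 / 280900 = 6.3439e-05
20 log₁₀(6.3439e-05) = -83.95 dB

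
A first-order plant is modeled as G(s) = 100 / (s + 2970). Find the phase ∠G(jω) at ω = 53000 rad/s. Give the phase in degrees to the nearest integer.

-87°

∠(j53000 + 2970) = arctan(53000/2970) = 86.79°
∠G(j53000) = −86.79° = -86.79°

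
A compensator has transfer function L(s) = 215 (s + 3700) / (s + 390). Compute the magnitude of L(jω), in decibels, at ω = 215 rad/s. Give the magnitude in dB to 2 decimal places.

65.05 dB

|j215 + 3700| = √(215² + 3700²) = 3706
|j215 + 390| = √(215² + 390²) = 445.3
|L(j215)| = 215 × 3706 / 445.3 = 1789.3
20 log₁₀(1789.3) = 65.054 dB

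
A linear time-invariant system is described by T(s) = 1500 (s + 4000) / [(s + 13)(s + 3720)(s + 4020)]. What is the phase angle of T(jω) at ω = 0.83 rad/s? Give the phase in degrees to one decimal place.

-3.7 deg

∠(j0.83 + 4000) = arctan(0.83/4000) = 0.01°
∠(j0.83 + 13) = arctan(0.83/13) = 3.65°
∠(j0.83 + 3720) = arctan(0.83/3720) = 0.01°
∠(j0.83 + 4020) = arctan(0.83/4020) = 0.01°
∠T(j0.83) = 0.01° − (3.65° + 0.01° + 0.01°) = -3.67°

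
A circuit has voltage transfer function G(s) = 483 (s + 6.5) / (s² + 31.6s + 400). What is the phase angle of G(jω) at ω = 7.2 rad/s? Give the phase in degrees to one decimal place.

∠(j7.2 + 6.5) = arctan(7.2/6.5) = 47.92°
∠[(j7.2)² + 31.6(j7.2) + 400] = ∠[348.16 + j227.52] = 33.16°
∠G(j7.2) = 47.92° − 33.16° = 14.76°

14.8°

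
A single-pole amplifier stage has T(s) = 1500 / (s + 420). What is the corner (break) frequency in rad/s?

The single real pole at s = −420 gives a corner at ω = 420 rad/s.

420 rad/s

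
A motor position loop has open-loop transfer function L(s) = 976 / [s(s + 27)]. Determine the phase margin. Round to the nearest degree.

46°

Gain crossover: |L(jω)| = 1 at ω ≈ 26 rad s⁻¹.
∠L(j26) = −90° − arctan(26/27) ≈ -133.95°
PM = 180° + (-133.95°) = 46.05°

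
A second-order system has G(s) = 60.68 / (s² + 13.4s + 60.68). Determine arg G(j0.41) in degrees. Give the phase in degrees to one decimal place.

-5.2°

∠[(j0.41)² + 13.4(j0.41) + 60.68] = ∠[60.512 + j5.494] = 5.19°
∠G(j0.41) = −5.19° = -5.19°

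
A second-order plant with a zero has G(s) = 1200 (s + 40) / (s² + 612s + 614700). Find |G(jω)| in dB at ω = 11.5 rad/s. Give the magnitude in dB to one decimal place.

|j11.5 + 40| = √(11.5² + 40²) = 41.62
|(j11.5)² + 612(j11.5) + 614700| = |6.1457e+05 + j7038| = 6.146e+05
|G(j11.5)| = 1200 × 41.62 / 6.146e+05 = 0.081262
20 log₁₀(0.081262) = -21.80 dB

-21.8 dB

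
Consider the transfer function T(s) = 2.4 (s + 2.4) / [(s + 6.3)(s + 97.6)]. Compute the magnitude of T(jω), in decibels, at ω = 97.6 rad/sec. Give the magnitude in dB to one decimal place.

|j97.6 + 2.4| = √(97.6² + 2.4²) = 97.63
|j97.6 + 6.3| = √(97.6² + 6.3²) = 97.8
|j97.6 + 97.6| = √(97.6² + 97.6²) = 138
|T(j97.6)| = 2.4 × 97.63 / (97.8 × 138) = 0.017357
20 log₁₀(0.017357) = -35.21 dB

-35.2 dB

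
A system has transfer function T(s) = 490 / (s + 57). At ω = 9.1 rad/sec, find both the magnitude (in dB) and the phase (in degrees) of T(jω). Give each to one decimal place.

|T| = 18.6 dB, ∠T = -9.1 deg

|j9.1 + 57| = √(9.1² + 57²) = 57.72
|T(j9.1)| = 490 / 57.72 = 8.489
20 log₁₀(8.489) = 18.58 dB
∠(j9.1 + 57) = arctan(9.1/57) = 9.07°
∠T(j9.1) = −9.07° = -9.07°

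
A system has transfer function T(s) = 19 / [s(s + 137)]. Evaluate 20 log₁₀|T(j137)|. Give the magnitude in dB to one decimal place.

|j137 + 137| = √(137² + 137²) = 193.7
|j137| = 137
|T(j137)| = 19 / (193.7 × 137) = 0.00071581
20 log₁₀(0.00071581) = -62.90 dB

-62.9 dB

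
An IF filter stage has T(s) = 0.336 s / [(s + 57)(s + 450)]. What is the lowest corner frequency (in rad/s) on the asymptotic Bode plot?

57 rad/s

Break frequencies occur at each pole and zero magnitude: 57 rad/s, 450 rad/s.
The lowest is 57 rad/s.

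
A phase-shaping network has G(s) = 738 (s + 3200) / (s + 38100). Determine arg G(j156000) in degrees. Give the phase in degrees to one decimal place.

12.5°

∠(j156000 + 3200) = arctan(156000/3200) = 88.82°
∠(j156000 + 38100) = arctan(156000/38100) = 76.28°
∠G(j156000) = 88.82° − 76.28° = 12.55°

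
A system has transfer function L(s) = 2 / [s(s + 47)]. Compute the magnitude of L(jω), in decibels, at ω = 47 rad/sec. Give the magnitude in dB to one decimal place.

|j47 + 47| = √(47² + 47²) = 66.47
|j47| = 47
|L(j47)| = 2 / (66.47 × 47) = 0.00064021
20 log₁₀(0.00064021) = -63.87 dB

-63.9 dB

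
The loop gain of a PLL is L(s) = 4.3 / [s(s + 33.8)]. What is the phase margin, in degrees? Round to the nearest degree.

Gain crossover: |L(jω)| = 1 at ω ≈ 0.127 rad/s.
∠L(j0.127) = −90° − arctan(0.127/33.8) ≈ -90.22°
PM = 180° + (-90.22°) = 89.78°

90°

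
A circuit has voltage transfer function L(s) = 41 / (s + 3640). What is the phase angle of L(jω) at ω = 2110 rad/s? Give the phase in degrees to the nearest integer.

-30°

∠(j2110 + 3640) = arctan(2110/3640) = 30.10°
∠L(j2110) = −30.10° = -30.10°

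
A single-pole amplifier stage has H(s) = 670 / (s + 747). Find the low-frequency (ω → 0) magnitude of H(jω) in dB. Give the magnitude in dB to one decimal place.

H(0) = 670 / 747 = 0.89692
20 log₁₀(0.89692) = -0.94 dB

-0.9 dB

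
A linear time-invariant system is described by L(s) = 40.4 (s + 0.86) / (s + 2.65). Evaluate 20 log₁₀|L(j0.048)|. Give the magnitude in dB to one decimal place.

22.4 dB

|j0.048 + 0.86| = √(0.048² + 0.86²) = 0.8613
|j0.048 + 2.65| = √(0.048² + 2.65²) = 2.65
|L(j0.048)| = 40.4 × 0.8613 / 2.65 = 13.129
20 log₁₀(13.129) = 22.36 dB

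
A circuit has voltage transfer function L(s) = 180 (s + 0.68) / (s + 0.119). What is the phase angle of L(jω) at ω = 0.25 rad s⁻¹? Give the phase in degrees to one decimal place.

∠(j0.25 + 0.68) = arctan(0.25/0.68) = 20.19°
∠(j0.25 + 0.119) = arctan(0.25/0.119) = 64.55°
∠L(j0.25) = 20.19° − 64.55° = -44.36°

-44.4 deg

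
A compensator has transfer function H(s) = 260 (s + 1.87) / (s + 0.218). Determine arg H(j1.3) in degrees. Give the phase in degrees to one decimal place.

∠(j1.3 + 1.87) = arctan(1.3/1.87) = 34.81°
∠(j1.3 + 0.218) = arctan(1.3/0.218) = 80.48°
∠H(j1.3) = 34.81° − 80.48° = -45.67°

-45.7°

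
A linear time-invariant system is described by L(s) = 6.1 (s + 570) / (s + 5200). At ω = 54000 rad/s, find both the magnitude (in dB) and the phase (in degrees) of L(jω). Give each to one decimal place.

|j54000 + 570| = √(54000² + 570²) = 5.4e+04
|j54000 + 5200| = √(54000² + 5200²) = 5.425e+04
|L(j54000)| = 6.1 × 5.4e+04 / 5.425e+04 = 6.0723
20 log₁₀(6.0723) = 15.67 dB
∠(j54000 + 570) = arctan(54000/570) = 89.40°
∠(j54000 + 5200) = arctan(54000/5200) = 84.50°
∠L(j54000) = 89.40° − 84.50° = 4.90°

|L| = 15.7 dB, ∠L = 4.9°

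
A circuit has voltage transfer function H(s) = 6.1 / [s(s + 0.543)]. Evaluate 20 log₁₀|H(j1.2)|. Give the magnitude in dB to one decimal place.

|j1.2 + 0.543| = √(1.2² + 0.543²) = 1.317
|j1.2| = 1.2
|H(j1.2)| = 6.1 / (1.317 × 1.2) = 3.8594
20 log₁₀(3.8594) = 11.73 dB

11.7 dB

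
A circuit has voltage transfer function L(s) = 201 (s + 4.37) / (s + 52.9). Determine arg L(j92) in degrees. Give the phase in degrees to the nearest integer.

∠(j92 + 4.37) = arctan(92/4.37) = 87.28°
∠(j92 + 52.9) = arctan(92/52.9) = 60.10°
∠L(j92) = 87.28° − 60.10° = 27.18°

27°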